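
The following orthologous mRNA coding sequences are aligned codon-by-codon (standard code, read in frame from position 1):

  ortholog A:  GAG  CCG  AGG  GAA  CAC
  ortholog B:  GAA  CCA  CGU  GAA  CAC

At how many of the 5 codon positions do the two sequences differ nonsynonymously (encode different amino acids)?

0

Codon 1: GAG Glu / GAA Glu — synonymous.
Codon 2: CCG Pro / CCA Pro — synonymous.
Codon 3: AGG Arg / CGU Arg — synonymous.
Codon 4: GAA Glu / GAA Glu — identical.
Codon 5: CAC His / CAC His — identical.
Nonsynonymous differences: 0.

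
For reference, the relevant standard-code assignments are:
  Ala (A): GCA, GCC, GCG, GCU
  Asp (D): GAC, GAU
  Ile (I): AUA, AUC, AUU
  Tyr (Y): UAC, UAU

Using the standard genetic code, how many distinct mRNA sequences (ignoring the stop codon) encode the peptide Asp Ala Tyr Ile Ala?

192

Asp: 2 codons.
Ala: 4 codons.
Tyr: 2 codons.
Ile: 3 codons.
Ala: 4 codons.
2 × 4 × 2 × 3 × 4 = 192.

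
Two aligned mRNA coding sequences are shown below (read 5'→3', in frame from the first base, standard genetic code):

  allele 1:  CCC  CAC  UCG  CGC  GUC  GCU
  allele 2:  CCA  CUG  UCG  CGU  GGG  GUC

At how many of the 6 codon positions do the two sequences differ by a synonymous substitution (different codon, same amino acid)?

Codon 1: CCC Pro / CCA Pro — synonymous.
Codon 2: CAC His / CUG Leu — nonsynonymous.
Codon 3: UCG Ser / UCG Ser — identical.
Codon 4: CGC Arg / CGU Arg — synonymous.
Codon 5: GUC Val / GGG Gly — nonsynonymous.
Codon 6: GCU Ala / GUC Val — nonsynonymous.
Synonymous differences: 2.

2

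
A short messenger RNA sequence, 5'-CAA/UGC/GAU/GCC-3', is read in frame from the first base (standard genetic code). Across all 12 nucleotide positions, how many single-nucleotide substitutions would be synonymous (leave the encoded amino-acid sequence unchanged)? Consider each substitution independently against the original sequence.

Codon 1 (CAA, Gln): 1 synonymous substitution.
Codon 2 (UGC, Cys): 1 synonymous substitution.
Codon 3 (GAU, Asp): 1 synonymous substitution.
Codon 4 (GCC, Ala): 3 synonymous substitutions.
Total: 1 + 1 + 1 + 3 = 6.

6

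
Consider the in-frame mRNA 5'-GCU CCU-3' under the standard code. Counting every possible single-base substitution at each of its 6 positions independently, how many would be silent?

6

Codon 1 (GCU, Ala): 3 synonymous substitutions.
Codon 2 (CCU, Pro): 3 synonymous substitutions.
Total: 3 + 3 = 6.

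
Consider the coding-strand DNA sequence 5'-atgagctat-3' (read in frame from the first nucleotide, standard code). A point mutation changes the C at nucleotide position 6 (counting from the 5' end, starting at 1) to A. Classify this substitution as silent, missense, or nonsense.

missense

Position 6 falls in codon 2: AGC → Ser.
After the substitution the codon is AGA → Arg.
Ser ≠ Arg, so this is a missense mutation.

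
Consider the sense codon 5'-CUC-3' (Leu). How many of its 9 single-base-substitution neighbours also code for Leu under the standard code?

Position 1: none → 0 synonymous.
Position 2: none → 0 synonymous.
Position 3: CUU, CUA, CUG → 3 synonymous.
Total: 0 + 0 + 3 = 3.

3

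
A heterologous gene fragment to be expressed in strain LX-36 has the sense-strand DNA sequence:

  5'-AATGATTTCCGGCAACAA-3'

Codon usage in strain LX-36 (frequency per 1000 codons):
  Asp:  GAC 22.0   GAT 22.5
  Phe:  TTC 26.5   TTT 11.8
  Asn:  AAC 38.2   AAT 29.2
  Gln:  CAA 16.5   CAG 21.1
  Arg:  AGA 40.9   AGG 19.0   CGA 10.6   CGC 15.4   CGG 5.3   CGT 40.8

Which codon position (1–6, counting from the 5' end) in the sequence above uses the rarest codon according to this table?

4

Codon 1 AAT (Asn): 29.2 per 1000.
Codon 2 GAT (Asp): 22.5 per 1000.
Codon 3 TTC (Phe): 26.5 per 1000.
Codon 4 CGG (Arg): 5.3 per 1000.
Codon 5 CAA (Gln): 16.5 per 1000.
Codon 6 CAA (Gln): 16.5 per 1000.
Lowest frequency is 5.3 at codon 4.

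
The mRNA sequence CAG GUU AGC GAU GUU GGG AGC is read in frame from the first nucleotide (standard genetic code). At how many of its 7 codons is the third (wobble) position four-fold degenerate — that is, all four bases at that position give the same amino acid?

Codon 1 CAG (Gln): third position 2-fold.
Codon 2 GUU (Val): third position 4-fold.
Codon 3 AGC (Ser): third position 2-fold.
Codon 4 GAU (Asp): third position 2-fold.
Codon 5 GUU (Val): third position 4-fold.
Codon 6 GGG (Gly): third position 4-fold.
Codon 7 AGC (Ser): third position 2-fold.
Four-fold degenerate third positions: 3.

3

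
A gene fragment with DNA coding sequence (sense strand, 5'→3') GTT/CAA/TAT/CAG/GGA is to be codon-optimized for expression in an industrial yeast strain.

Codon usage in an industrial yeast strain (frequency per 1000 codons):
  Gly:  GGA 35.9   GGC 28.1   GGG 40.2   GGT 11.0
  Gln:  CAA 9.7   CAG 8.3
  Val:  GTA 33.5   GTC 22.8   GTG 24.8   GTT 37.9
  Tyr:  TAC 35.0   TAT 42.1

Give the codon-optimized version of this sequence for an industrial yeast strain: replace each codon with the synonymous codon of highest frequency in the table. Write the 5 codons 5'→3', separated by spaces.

GTT CAA TAT CAA GGG

Codon 1 (Val): best is GTT at 37.9.
Codon 2 (Gln): best is CAA at 9.7.
Codon 3 (Tyr): best is TAT at 42.1.
Codon 4 (Gln): best is CAA at 9.7.
Codon 5 (Gly): best is GGG at 40.2.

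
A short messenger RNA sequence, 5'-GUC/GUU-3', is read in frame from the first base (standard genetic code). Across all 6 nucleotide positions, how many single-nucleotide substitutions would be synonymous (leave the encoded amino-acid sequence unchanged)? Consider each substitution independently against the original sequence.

Codon 1 (GUC, Val): 3 synonymous substitutions.
Codon 2 (GUU, Val): 3 synonymous substitutions.
Total: 3 + 3 = 6.

6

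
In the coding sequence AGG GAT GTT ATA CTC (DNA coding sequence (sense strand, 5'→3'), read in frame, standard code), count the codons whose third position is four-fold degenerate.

2

Codon 1 AGG (Arg): third position 2-fold.
Codon 2 GAT (Asp): third position 2-fold.
Codon 3 GTT (Val): third position 4-fold.
Codon 4 ATA (Ile): third position 3-fold.
Codon 5 CTC (Leu): third position 4-fold.
Four-fold degenerate third positions: 2.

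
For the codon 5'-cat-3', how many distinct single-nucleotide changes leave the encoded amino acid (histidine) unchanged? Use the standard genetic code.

1

Position 1: none → 0 synonymous.
Position 2: none → 0 synonymous.
Position 3: CAC → 1 synonymous.
Total: 0 + 0 + 1 = 1.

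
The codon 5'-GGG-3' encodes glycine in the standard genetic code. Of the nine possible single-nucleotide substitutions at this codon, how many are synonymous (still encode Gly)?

3

Position 1: none → 0 synonymous.
Position 2: none → 0 synonymous.
Position 3: GGT, GGC, GGA → 3 synonymous.
Total: 0 + 0 + 3 = 3.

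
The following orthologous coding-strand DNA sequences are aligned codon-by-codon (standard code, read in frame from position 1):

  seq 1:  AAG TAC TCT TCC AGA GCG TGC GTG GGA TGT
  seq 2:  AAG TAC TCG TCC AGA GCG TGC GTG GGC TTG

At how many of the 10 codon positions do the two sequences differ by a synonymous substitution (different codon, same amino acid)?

Codon 1: AAG Lys / AAG Lys — identical.
Codon 2: TAC Tyr / TAC Tyr — identical.
Codon 3: TCT Ser / TCG Ser — synonymous.
Codon 4: TCC Ser / TCC Ser — identical.
Codon 5: AGA Arg / AGA Arg — identical.
Codon 6: GCG Ala / GCG Ala — identical.
Codon 7: TGC Cys / TGC Cys — identical.
Codon 8: GTG Val / GTG Val — identical.
Codon 9: GGA Gly / GGC Gly — synonymous.
Codon 10: TGT Cys / TTG Leu — nonsynonymous.
Synonymous differences: 2.

2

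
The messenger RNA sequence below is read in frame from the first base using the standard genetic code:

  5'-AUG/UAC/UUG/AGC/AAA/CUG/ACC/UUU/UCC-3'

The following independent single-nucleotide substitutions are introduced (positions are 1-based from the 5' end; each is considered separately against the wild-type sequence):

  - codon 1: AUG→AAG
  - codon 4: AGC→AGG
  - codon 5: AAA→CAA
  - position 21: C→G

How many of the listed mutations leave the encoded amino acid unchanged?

Codon 1: AUG (Met) → AAG (Lys) — missense.
Codon 4: AGC (Ser) → AGG (Arg) — missense.
Codon 5: AAA (Lys) → CAA (Gln) — missense.
Codon 7: ACC (Thr) → ACG (Thr) — synonymous.
Synonymous: 1 of 4.

1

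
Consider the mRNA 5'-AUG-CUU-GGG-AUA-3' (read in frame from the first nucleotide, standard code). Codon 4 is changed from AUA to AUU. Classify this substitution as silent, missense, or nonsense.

Position 12 falls in codon 4: AUA → Ile.
After the substitution the codon is AUU → Ile.
Both encode Ile, so the change is synonymous.

silent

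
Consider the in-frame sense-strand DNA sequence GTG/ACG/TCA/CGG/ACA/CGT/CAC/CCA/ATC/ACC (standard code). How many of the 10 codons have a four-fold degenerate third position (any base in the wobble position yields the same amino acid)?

8

Codon 1 GTG (Val): third position 4-fold.
Codon 2 ACG (Thr): third position 4-fold.
Codon 3 TCA (Ser): third position 4-fold.
Codon 4 CGG (Arg): third position 4-fold.
Codon 5 ACA (Thr): third position 4-fold.
Codon 6 CGT (Arg): third position 4-fold.
Codon 7 CAC (His): third position 2-fold.
Codon 8 CCA (Pro): third position 4-fold.
Codon 9 ATC (Ile): third position 3-fold.
Codon 10 ACC (Thr): third position 4-fold.
Four-fold degenerate third positions: 8.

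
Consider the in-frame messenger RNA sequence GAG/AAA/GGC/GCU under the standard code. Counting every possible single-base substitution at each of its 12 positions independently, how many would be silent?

8

Codon 1 (GAG, Glu): 1 synonymous substitution.
Codon 2 (AAA, Lys): 1 synonymous substitution.
Codon 3 (GGC, Gly): 3 synonymous substitutions.
Codon 4 (GCU, Ala): 3 synonymous substitutions.
Total: 1 + 1 + 3 + 3 = 8.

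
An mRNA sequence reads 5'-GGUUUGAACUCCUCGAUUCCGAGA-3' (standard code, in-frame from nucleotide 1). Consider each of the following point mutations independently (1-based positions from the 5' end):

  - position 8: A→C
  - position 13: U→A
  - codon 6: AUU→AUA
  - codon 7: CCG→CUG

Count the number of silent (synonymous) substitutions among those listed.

Codon 3: AAC (Asn) → ACC (Thr) — missense.
Codon 5: UCG (Ser) → ACG (Thr) — missense.
Codon 6: AUU (Ile) → AUA (Ile) — synonymous.
Codon 7: CCG (Pro) → CUG (Leu) — missense.
Synonymous: 1 of 4.

1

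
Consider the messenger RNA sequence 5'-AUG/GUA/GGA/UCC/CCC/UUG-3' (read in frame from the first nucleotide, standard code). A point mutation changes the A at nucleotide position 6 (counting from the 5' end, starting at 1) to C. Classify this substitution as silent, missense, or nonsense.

silent

Position 6 falls in codon 2: GUA → Val.
After the substitution the codon is GUC → Val.
Both encode Val, so the change is synonymous.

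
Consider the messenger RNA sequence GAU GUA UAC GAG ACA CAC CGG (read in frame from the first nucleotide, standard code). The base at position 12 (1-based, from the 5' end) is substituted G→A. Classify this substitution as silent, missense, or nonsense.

silent

Position 12 falls in codon 4: GAG → Glu.
After the substitution the codon is GAA → Glu.
Both encode Glu, so the change is synonymous.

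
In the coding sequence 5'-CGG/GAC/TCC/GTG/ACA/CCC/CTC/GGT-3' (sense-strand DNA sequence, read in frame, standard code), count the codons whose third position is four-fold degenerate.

7

Codon 1 CGG (Arg): third position 4-fold.
Codon 2 GAC (Asp): third position 2-fold.
Codon 3 TCC (Ser): third position 4-fold.
Codon 4 GTG (Val): third position 4-fold.
Codon 5 ACA (Thr): third position 4-fold.
Codon 6 CCC (Pro): third position 4-fold.
Codon 7 CTC (Leu): third position 4-fold.
Codon 8 GGT (Gly): third position 4-fold.
Four-fold degenerate third positions: 7.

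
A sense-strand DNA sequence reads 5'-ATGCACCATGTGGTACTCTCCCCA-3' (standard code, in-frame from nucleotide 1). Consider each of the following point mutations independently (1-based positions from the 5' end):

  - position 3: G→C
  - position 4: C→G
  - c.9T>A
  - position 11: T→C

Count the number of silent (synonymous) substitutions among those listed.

0

Codon 1: ATG (Met) → ATC (Ile) — missense.
Codon 2: CAC (His) → GAC (Asp) — missense.
Codon 3: CAT (His) → CAA (Gln) — missense.
Codon 4: GTG (Val) → GCG (Ala) — missense.
Synonymous: 0 of 4.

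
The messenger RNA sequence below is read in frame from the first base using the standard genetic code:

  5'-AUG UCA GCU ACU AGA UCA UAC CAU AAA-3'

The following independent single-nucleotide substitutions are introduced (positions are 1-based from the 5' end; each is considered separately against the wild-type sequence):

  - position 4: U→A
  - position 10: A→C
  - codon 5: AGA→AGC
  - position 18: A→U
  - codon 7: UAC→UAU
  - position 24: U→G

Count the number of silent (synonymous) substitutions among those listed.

Codon 2: UCA (Ser) → ACA (Thr) — missense.
Codon 4: ACU (Thr) → CCU (Pro) — missense.
Codon 5: AGA (Arg) → AGC (Ser) — missense.
Codon 6: UCA (Ser) → UCU (Ser) — synonymous.
Codon 7: UAC (Tyr) → UAU (Tyr) — synonymous.
Codon 8: CAU (His) → CAG (Gln) — missense.
Synonymous: 2 of 6.

2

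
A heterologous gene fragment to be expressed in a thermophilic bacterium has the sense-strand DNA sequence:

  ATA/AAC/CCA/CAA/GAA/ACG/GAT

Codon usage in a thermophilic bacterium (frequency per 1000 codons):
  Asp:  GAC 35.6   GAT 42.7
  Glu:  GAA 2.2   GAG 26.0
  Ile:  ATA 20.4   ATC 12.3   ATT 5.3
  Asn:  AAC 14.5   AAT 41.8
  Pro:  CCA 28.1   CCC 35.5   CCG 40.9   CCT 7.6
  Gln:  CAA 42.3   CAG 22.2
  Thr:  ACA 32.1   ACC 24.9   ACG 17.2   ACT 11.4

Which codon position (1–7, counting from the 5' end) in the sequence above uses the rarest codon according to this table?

Codon 1 ATA (Ile): 20.4 per 1000.
Codon 2 AAC (Asn): 14.5 per 1000.
Codon 3 CCA (Pro): 28.1 per 1000.
Codon 4 CAA (Gln): 42.3 per 1000.
Codon 5 GAA (Glu): 2.2 per 1000.
Codon 6 ACG (Thr): 17.2 per 1000.
Codon 7 GAT (Asp): 42.7 per 1000.
Lowest frequency is 2.2 at codon 5.

5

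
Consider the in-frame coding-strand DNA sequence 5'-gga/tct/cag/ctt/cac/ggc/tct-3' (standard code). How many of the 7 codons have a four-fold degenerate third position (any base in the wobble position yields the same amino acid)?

Codon 1 GGA (Gly): third position 4-fold.
Codon 2 TCT (Ser): third position 4-fold.
Codon 3 CAG (Gln): third position 2-fold.
Codon 4 CTT (Leu): third position 4-fold.
Codon 5 CAC (His): third position 2-fold.
Codon 6 GGC (Gly): third position 4-fold.
Codon 7 TCT (Ser): third position 4-fold.
Four-fold degenerate third positions: 5.

5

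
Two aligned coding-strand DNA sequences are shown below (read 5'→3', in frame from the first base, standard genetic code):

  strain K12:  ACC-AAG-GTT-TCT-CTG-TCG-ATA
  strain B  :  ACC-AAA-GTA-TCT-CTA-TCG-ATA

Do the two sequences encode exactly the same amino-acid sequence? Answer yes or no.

yes

Codon 1: ACC Thr / ACC Thr — identical.
Codon 2: AAG Lys / AAA Lys — synonymous.
Codon 3: GTT Val / GTA Val — synonymous.
Codon 4: TCT Ser / TCT Ser — identical.
Codon 5: CTG Leu / CTA Leu — synonymous.
Codon 6: TCG Ser / TCG Ser — identical.
Codon 7: ATA Ile / ATA Ile — identical.
Nonsynonymous differences: 0 → same protein.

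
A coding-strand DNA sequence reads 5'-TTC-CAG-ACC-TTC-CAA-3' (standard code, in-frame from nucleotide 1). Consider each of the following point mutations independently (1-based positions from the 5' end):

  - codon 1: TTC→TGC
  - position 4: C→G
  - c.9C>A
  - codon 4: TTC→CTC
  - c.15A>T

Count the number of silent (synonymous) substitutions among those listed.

1

Codon 1: TTC (Phe) → TGC (Cys) — missense.
Codon 2: CAG (Gln) → GAG (Glu) — missense.
Codon 3: ACC (Thr) → ACA (Thr) — synonymous.
Codon 4: TTC (Phe) → CTC (Leu) — missense.
Codon 5: CAA (Gln) → CAT (His) — missense.
Synonymous: 1 of 5.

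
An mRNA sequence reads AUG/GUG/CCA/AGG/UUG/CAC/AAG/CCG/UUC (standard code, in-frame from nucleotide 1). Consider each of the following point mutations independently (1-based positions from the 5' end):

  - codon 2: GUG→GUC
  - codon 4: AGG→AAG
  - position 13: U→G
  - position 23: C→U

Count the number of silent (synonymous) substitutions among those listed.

Codon 2: GUG (Val) → GUC (Val) — synonymous.
Codon 4: AGG (Arg) → AAG (Lys) — missense.
Codon 5: UUG (Leu) → GUG (Val) — missense.
Codon 8: CCG (Pro) → CUG (Leu) — missense.
Synonymous: 1 of 4.

1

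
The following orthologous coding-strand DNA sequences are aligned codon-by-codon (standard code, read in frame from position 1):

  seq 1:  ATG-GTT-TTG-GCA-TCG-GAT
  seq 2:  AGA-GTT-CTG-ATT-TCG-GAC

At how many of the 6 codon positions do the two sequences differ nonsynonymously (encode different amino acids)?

Codon 1: ATG Met / AGA Arg — nonsynonymous.
Codon 2: GTT Val / GTT Val — identical.
Codon 3: TTG Leu / CTG Leu — synonymous.
Codon 4: GCA Ala / ATT Ile — nonsynonymous.
Codon 5: TCG Ser / TCG Ser — identical.
Codon 6: GAT Asp / GAC Asp — synonymous.
Nonsynonymous differences: 2.

2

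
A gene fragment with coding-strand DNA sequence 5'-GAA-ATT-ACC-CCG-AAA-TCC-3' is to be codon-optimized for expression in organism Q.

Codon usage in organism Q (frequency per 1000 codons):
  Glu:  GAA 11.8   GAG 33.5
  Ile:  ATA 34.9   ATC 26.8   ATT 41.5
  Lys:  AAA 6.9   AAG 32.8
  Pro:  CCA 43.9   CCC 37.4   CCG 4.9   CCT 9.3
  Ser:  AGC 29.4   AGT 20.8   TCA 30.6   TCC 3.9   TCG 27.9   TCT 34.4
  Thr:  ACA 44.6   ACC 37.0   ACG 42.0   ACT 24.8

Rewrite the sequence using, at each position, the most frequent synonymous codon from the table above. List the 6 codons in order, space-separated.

Codon 1 (Glu): best is GAG at 33.5.
Codon 2 (Ile): best is ATT at 41.5.
Codon 3 (Thr): best is ACA at 44.6.
Codon 4 (Pro): best is CCA at 43.9.
Codon 5 (Lys): best is AAG at 32.8.
Codon 6 (Ser): best is TCT at 34.4.

GAG ATT ACA CCA AAG TCT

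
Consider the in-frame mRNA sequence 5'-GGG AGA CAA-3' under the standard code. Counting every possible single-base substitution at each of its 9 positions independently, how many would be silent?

Codon 1 (GGG, Gly): 3 synonymous substitutions.
Codon 2 (AGA, Arg): 2 synonymous substitutions.
Codon 3 (CAA, Gln): 1 synonymous substitution.
Total: 3 + 2 + 1 = 6.

6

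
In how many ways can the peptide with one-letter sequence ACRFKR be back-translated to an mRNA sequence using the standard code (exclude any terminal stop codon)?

Ala: 4 codons.
Cys: 2 codons.
Arg: 6 codons.
Phe: 2 codons.
Lys: 2 codons.
Arg: 6 codons.
4 × 2 × 6 × 2 × 2 × 6 = 1152.

1152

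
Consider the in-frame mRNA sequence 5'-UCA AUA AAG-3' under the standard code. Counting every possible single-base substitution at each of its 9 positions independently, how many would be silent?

6

Codon 1 (UCA, Ser): 3 synonymous substitutions.
Codon 2 (AUA, Ile): 2 synonymous substitutions.
Codon 3 (AAG, Lys): 1 synonymous substitution.
Total: 3 + 2 + 1 = 6.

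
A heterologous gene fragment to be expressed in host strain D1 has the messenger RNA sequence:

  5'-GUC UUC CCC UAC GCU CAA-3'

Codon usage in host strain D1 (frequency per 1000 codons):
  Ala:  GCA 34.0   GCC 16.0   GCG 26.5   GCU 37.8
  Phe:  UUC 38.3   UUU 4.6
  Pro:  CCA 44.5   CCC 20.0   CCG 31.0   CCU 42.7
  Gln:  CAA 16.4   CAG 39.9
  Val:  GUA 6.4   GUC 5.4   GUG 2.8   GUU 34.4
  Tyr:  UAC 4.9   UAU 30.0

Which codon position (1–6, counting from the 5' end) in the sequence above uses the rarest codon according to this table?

Codon 1 GUC (Val): 5.4 per 1000.
Codon 2 UUC (Phe): 38.3 per 1000.
Codon 3 CCC (Pro): 20.0 per 1000.
Codon 4 UAC (Tyr): 4.9 per 1000.
Codon 5 GCU (Ala): 37.8 per 1000.
Codon 6 CAA (Gln): 16.4 per 1000.
Lowest frequency is 4.9 at codon 4.

4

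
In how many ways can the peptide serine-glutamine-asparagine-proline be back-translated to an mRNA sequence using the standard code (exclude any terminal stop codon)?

Ser: 6 codons.
Gln: 2 codons.
Asn: 2 codons.
Pro: 4 codons.
6 × 2 × 2 × 4 = 96.

96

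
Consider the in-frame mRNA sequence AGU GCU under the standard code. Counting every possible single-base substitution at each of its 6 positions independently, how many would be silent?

4

Codon 1 (AGU, Ser): 1 synonymous substitution.
Codon 2 (GCU, Ala): 3 synonymous substitutions.
Total: 1 + 3 = 4.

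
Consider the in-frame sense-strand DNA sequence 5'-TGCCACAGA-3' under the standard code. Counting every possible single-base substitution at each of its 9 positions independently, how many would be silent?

4

Codon 1 (TGC, Cys): 1 synonymous substitution.
Codon 2 (CAC, His): 1 synonymous substitution.
Codon 3 (AGA, Arg): 2 synonymous substitutions.
Total: 1 + 1 + 2 = 4.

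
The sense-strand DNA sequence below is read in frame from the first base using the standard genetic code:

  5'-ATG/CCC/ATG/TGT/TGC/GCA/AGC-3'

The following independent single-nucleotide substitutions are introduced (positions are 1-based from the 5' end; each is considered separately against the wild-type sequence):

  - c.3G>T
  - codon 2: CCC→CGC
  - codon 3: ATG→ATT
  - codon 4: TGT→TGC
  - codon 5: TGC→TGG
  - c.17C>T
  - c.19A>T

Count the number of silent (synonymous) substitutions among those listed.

Codon 1: ATG (Met) → ATT (Ile) — missense.
Codon 2: CCC (Pro) → CGC (Arg) — missense.
Codon 3: ATG (Met) → ATT (Ile) — missense.
Codon 4: TGT (Cys) → TGC (Cys) — synonymous.
Codon 5: TGC (Cys) → TGG (Trp) — missense.
Codon 6: GCA (Ala) → GTA (Val) — missense.
Codon 7: AGC (Ser) → TGC (Cys) — missense.
Synonymous: 1 of 7.

1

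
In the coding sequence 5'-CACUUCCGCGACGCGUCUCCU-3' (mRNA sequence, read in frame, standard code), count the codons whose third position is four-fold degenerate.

4

Codon 1 CAC (His): third position 2-fold.
Codon 2 UUC (Phe): third position 2-fold.
Codon 3 CGC (Arg): third position 4-fold.
Codon 4 GAC (Asp): third position 2-fold.
Codon 5 GCG (Ala): third position 4-fold.
Codon 6 UCU (Ser): third position 4-fold.
Codon 7 CCU (Pro): third position 4-fold.
Four-fold degenerate third positions: 4.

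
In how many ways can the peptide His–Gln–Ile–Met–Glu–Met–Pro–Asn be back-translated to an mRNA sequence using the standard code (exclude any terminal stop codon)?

His: 2 codons.
Gln: 2 codons.
Ile: 3 codons.
Met: 1 codon.
Glu: 2 codons.
Met: 1 codon.
Pro: 4 codons.
Asn: 2 codons.
2 × 2 × 3 × 1 × 2 × 1 × 4 × 2 = 192.

192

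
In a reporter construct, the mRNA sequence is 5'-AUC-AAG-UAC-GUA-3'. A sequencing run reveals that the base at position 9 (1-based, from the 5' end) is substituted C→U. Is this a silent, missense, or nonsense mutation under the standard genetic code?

Position 9 falls in codon 3: UAC → Tyr.
After the substitution the codon is UAU → Tyr.
Both encode Tyr, so the change is synonymous.

silent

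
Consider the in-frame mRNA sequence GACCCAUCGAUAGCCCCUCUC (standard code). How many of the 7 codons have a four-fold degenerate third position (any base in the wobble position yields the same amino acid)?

5

Codon 1 GAC (Asp): third position 2-fold.
Codon 2 CCA (Pro): third position 4-fold.
Codon 3 UCG (Ser): third position 4-fold.
Codon 4 AUA (Ile): third position 3-fold.
Codon 5 GCC (Ala): third position 4-fold.
Codon 6 CCU (Pro): third position 4-fold.
Codon 7 CUC (Leu): third position 4-fold.
Four-fold degenerate third positions: 5.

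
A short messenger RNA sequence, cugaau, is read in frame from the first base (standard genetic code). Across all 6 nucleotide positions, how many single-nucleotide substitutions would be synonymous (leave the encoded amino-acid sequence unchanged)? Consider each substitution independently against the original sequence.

Codon 1 (CUG, Leu): 4 synonymous substitutions.
Codon 2 (AAU, Asn): 1 synonymous substitution.
Total: 4 + 1 = 5.

5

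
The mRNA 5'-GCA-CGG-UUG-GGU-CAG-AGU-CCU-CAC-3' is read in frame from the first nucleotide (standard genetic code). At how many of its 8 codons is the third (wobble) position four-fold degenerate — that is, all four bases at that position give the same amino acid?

Codon 1 GCA (Ala): third position 4-fold.
Codon 2 CGG (Arg): third position 4-fold.
Codon 3 UUG (Leu): third position 2-fold.
Codon 4 GGU (Gly): third position 4-fold.
Codon 5 CAG (Gln): third position 2-fold.
Codon 6 AGU (Ser): third position 2-fold.
Codon 7 CCU (Pro): third position 4-fold.
Codon 8 CAC (His): third position 2-fold.
Four-fold degenerate third positions: 4.

4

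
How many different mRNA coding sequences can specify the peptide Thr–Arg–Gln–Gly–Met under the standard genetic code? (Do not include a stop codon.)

Thr: 4 codons.
Arg: 6 codons.
Gln: 2 codons.
Gly: 4 codons.
Met: 1 codon.
4 × 6 × 2 × 4 × 1 = 192.

192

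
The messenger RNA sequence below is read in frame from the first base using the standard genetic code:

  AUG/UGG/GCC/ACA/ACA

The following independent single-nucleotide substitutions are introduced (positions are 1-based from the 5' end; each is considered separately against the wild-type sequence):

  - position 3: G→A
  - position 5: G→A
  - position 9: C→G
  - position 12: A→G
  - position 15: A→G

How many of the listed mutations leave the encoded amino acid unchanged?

Codon 1: AUG (Met) → AUA (Ile) — missense.
Codon 2: UGG (Trp) → UAG (Stop) — nonsense.
Codon 3: GCC (Ala) → GCG (Ala) — synonymous.
Codon 4: ACA (Thr) → ACG (Thr) — synonymous.
Codon 5: ACA (Thr) → ACG (Thr) — synonymous.
Synonymous: 3 of 5.

3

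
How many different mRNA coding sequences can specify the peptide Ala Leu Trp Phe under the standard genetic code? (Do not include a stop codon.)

Ala: 4 codons.
Leu: 6 codons.
Trp: 1 codon.
Phe: 2 codons.
4 × 6 × 1 × 2 = 48.

48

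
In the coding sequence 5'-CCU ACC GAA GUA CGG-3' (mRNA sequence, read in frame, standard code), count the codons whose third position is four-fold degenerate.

Codon 1 CCU (Pro): third position 4-fold.
Codon 2 ACC (Thr): third position 4-fold.
Codon 3 GAA (Glu): third position 2-fold.
Codon 4 GUA (Val): third position 4-fold.
Codon 5 CGG (Arg): third position 4-fold.
Four-fold degenerate third positions: 4.

4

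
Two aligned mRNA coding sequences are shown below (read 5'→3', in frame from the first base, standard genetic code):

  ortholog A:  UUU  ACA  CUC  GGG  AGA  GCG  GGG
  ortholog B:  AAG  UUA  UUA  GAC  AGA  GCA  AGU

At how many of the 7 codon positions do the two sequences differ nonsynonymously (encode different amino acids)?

4

Codon 1: UUU Phe / AAG Lys — nonsynonymous.
Codon 2: ACA Thr / UUA Leu — nonsynonymous.
Codon 3: CUC Leu / UUA Leu — synonymous.
Codon 4: GGG Gly / GAC Asp — nonsynonymous.
Codon 5: AGA Arg / AGA Arg — identical.
Codon 6: GCG Ala / GCA Ala — synonymous.
Codon 7: GGG Gly / AGU Ser — nonsynonymous.
Nonsynonymous differences: 4.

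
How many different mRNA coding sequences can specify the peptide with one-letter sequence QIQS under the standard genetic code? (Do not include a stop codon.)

72

Gln: 2 codons.
Ile: 3 codons.
Gln: 2 codons.
Ser: 6 codons.
2 × 3 × 2 × 6 = 72.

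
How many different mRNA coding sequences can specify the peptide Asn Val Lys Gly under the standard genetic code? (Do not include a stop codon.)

64

Asn: 2 codons.
Val: 4 codons.
Lys: 2 codons.
Gly: 4 codons.
2 × 4 × 2 × 4 = 64.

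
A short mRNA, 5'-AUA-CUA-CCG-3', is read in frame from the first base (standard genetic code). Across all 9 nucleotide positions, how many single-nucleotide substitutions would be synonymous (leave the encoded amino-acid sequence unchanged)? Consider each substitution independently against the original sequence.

Codon 1 (AUA, Ile): 2 synonymous substitutions.
Codon 2 (CUA, Leu): 4 synonymous substitutions.
Codon 3 (CCG, Pro): 3 synonymous substitutions.
Total: 2 + 4 + 3 = 9.

9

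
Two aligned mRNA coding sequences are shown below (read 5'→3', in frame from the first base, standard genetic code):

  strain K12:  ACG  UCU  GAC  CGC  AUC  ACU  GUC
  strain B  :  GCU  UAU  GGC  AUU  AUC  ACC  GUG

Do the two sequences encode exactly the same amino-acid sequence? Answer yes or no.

no

Codon 1: ACG Thr / GCU Ala — nonsynonymous.
Codon 2: UCU Ser / UAU Tyr — nonsynonymous.
Codon 3: GAC Asp / GGC Gly — nonsynonymous.
Codon 4: CGC Arg / AUU Ile — nonsynonymous.
Codon 5: AUC Ile / AUC Ile — identical.
Codon 6: ACU Thr / ACC Thr — synonymous.
Codon 7: GUC Val / GUG Val — synonymous.
Nonsynonymous differences: 4 → different protein.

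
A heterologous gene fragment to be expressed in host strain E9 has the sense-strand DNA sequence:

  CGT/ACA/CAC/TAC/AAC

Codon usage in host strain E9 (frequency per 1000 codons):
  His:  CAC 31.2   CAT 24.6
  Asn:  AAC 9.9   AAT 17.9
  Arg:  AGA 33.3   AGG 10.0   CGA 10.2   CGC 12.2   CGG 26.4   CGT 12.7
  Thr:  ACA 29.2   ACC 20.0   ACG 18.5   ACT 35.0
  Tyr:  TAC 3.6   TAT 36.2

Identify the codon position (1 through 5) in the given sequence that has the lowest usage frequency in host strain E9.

Codon 1 CGT (Arg): 12.7 per 1000.
Codon 2 ACA (Thr): 29.2 per 1000.
Codon 3 CAC (His): 31.2 per 1000.
Codon 4 TAC (Tyr): 3.6 per 1000.
Codon 5 AAC (Asn): 9.9 per 1000.
Lowest frequency is 3.6 at codon 4.

4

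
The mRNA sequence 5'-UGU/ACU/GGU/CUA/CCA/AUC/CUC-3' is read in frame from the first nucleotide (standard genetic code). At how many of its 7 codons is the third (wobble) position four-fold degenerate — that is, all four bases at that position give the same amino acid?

5

Codon 1 UGU (Cys): third position 2-fold.
Codon 2 ACU (Thr): third position 4-fold.
Codon 3 GGU (Gly): third position 4-fold.
Codon 4 CUA (Leu): third position 4-fold.
Codon 5 CCA (Pro): third position 4-fold.
Codon 6 AUC (Ile): third position 3-fold.
Codon 7 CUC (Leu): third position 4-fold.
Four-fold degenerate third positions: 5.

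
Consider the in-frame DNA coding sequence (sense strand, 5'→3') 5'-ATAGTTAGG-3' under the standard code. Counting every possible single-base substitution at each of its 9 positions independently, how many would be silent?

Codon 1 (ATA, Ile): 2 synonymous substitutions.
Codon 2 (GTT, Val): 3 synonymous substitutions.
Codon 3 (AGG, Arg): 2 synonymous substitutions.
Total: 2 + 3 + 2 = 7.

7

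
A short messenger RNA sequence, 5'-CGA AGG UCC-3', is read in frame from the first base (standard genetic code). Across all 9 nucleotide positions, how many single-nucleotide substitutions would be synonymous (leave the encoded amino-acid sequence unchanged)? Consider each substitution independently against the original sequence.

9

Codon 1 (CGA, Arg): 4 synonymous substitutions.
Codon 2 (AGG, Arg): 2 synonymous substitutions.
Codon 3 (UCC, Ser): 3 synonymous substitutions.
Total: 4 + 2 + 3 = 9.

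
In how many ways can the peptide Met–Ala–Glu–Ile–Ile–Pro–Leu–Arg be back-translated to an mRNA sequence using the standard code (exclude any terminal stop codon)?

Met: 1 codon.
Ala: 4 codons.
Glu: 2 codons.
Ile: 3 codons.
Ile: 3 codons.
Pro: 4 codons.
Leu: 6 codons.
Arg: 6 codons.
1 × 4 × 2 × 3 × 3 × 4 × 6 × 6 = 10368.

10368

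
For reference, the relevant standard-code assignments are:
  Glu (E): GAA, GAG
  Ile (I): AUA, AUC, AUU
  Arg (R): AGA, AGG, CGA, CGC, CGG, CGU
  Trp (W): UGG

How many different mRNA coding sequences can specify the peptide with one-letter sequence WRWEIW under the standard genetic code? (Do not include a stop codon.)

36

Trp: 1 codon.
Arg: 6 codons.
Trp: 1 codon.
Glu: 2 codons.
Ile: 3 codons.
Trp: 1 codon.
1 × 6 × 1 × 2 × 3 × 1 = 36.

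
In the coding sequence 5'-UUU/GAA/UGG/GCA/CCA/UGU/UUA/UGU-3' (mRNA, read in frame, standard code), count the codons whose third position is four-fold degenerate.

2

Codon 1 UUU (Phe): third position 2-fold.
Codon 2 GAA (Glu): third position 2-fold.
Codon 3 UGG (Trp): third position 1-fold.
Codon 4 GCA (Ala): third position 4-fold.
Codon 5 CCA (Pro): third position 4-fold.
Codon 6 UGU (Cys): third position 2-fold.
Codon 7 UUA (Leu): third position 2-fold.
Codon 8 UGU (Cys): third position 2-fold.
Four-fold degenerate third positions: 2.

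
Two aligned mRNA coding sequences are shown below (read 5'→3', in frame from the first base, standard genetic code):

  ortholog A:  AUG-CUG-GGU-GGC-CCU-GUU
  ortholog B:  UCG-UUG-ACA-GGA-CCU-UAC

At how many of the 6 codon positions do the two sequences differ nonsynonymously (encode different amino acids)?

3

Codon 1: AUG Met / UCG Ser — nonsynonymous.
Codon 2: CUG Leu / UUG Leu — synonymous.
Codon 3: GGU Gly / ACA Thr — nonsynonymous.
Codon 4: GGC Gly / GGA Gly — synonymous.
Codon 5: CCU Pro / CCU Pro — identical.
Codon 6: GUU Val / UAC Tyr — nonsynonymous.
Nonsynonymous differences: 3.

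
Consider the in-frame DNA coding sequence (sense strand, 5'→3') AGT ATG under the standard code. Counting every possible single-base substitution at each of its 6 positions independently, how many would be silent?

1

Codon 1 (AGT, Ser): 1 synonymous substitution.
Codon 2 (ATG, Met): 0 synonymous substitutions.
Total: 1 + 0 = 1.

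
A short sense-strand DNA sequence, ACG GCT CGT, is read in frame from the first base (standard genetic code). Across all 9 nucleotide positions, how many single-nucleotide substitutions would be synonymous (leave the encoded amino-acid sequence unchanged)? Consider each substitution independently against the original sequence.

Codon 1 (ACG, Thr): 3 synonymous substitutions.
Codon 2 (GCT, Ala): 3 synonymous substitutions.
Codon 3 (CGT, Arg): 3 synonymous substitutions.
Total: 3 + 3 + 3 = 9.

9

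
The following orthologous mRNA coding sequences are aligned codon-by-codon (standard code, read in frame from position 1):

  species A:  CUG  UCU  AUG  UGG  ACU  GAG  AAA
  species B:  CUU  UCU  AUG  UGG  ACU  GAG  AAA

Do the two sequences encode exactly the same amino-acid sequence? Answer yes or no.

Codon 1: CUG Leu / CUU Leu — synonymous.
Codon 2: UCU Ser / UCU Ser — identical.
Codon 3: AUG Met / AUG Met — identical.
Codon 4: UGG Trp / UGG Trp — identical.
Codon 5: ACU Thr / ACU Thr — identical.
Codon 6: GAG Glu / GAG Glu — identical.
Codon 7: AAA Lys / AAA Lys — identical.
Nonsynonymous differences: 0 → same protein.

yes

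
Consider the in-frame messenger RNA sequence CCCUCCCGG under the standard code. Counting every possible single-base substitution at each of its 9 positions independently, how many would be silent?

Codon 1 (CCC, Pro): 3 synonymous substitutions.
Codon 2 (UCC, Ser): 3 synonymous substitutions.
Codon 3 (CGG, Arg): 4 synonymous substitutions.
Total: 3 + 3 + 4 = 10.

10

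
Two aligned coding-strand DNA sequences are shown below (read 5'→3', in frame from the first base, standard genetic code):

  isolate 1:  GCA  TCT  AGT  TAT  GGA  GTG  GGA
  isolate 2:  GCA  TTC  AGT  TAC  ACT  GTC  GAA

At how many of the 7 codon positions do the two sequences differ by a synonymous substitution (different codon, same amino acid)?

2

Codon 1: GCA Ala / GCA Ala — identical.
Codon 2: TCT Ser / TTC Phe — nonsynonymous.
Codon 3: AGT Ser / AGT Ser — identical.
Codon 4: TAT Tyr / TAC Tyr — synonymous.
Codon 5: GGA Gly / ACT Thr — nonsynonymous.
Codon 6: GTG Val / GTC Val — synonymous.
Codon 7: GGA Gly / GAA Glu — nonsynonymous.
Synonymous differences: 2.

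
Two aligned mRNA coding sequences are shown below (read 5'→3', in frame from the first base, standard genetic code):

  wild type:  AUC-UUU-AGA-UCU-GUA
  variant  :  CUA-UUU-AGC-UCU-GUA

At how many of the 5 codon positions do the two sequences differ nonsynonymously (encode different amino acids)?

Codon 1: AUC Ile / CUA Leu — nonsynonymous.
Codon 2: UUU Phe / UUU Phe — identical.
Codon 3: AGA Arg / AGC Ser — nonsynonymous.
Codon 4: UCU Ser / UCU Ser — identical.
Codon 5: GUA Val / GUA Val — identical.
Nonsynonymous differences: 2.

2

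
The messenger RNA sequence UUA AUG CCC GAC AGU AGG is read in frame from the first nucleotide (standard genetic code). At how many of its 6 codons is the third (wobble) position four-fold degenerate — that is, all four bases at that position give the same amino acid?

1

Codon 1 UUA (Leu): third position 2-fold.
Codon 2 AUG (Met): third position 1-fold.
Codon 3 CCC (Pro): third position 4-fold.
Codon 4 GAC (Asp): third position 2-fold.
Codon 5 AGU (Ser): third position 2-fold.
Codon 6 AGG (Arg): third position 2-fold.
Four-fold degenerate third positions: 1.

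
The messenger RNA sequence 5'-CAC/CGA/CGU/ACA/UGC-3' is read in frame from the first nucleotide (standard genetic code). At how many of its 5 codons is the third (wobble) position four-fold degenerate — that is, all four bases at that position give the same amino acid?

3

Codon 1 CAC (His): third position 2-fold.
Codon 2 CGA (Arg): third position 4-fold.
Codon 3 CGU (Arg): third position 4-fold.
Codon 4 ACA (Thr): third position 4-fold.
Codon 5 UGC (Cys): third position 2-fold.
Four-fold degenerate third positions: 3.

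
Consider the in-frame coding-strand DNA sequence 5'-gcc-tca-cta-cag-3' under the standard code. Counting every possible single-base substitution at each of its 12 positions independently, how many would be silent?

Codon 1 (GCC, Ala): 3 synonymous substitutions.
Codon 2 (TCA, Ser): 3 synonymous substitutions.
Codon 3 (CTA, Leu): 4 synonymous substitutions.
Codon 4 (CAG, Gln): 1 synonymous substitution.
Total: 3 + 3 + 4 + 1 = 11.

11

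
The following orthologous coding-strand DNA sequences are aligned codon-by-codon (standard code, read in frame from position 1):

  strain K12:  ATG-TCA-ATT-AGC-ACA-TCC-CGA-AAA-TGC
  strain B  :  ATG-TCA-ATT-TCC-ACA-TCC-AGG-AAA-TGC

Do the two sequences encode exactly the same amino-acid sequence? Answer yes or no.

Codon 1: ATG Met / ATG Met — identical.
Codon 2: TCA Ser / TCA Ser — identical.
Codon 3: ATT Ile / ATT Ile — identical.
Codon 4: AGC Ser / TCC Ser — synonymous.
Codon 5: ACA Thr / ACA Thr — identical.
Codon 6: TCC Ser / TCC Ser — identical.
Codon 7: CGA Arg / AGG Arg — synonymous.
Codon 8: AAA Lys / AAA Lys — identical.
Codon 9: TGC Cys / TGC Cys — identical.
Nonsynonymous differences: 0 → same protein.

yes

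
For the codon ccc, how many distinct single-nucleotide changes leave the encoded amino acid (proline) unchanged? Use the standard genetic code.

3

Position 1: none → 0 synonymous.
Position 2: none → 0 synonymous.
Position 3: CCT, CCA, CCG → 3 synonymous.
Total: 0 + 0 + 3 = 3.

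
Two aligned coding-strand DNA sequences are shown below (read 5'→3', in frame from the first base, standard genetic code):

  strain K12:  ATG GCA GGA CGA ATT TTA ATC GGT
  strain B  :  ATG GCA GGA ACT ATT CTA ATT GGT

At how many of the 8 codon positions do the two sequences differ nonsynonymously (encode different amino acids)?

Codon 1: ATG Met / ATG Met — identical.
Codon 2: GCA Ala / GCA Ala — identical.
Codon 3: GGA Gly / GGA Gly — identical.
Codon 4: CGA Arg / ACT Thr — nonsynonymous.
Codon 5: ATT Ile / ATT Ile — identical.
Codon 6: TTA Leu / CTA Leu — synonymous.
Codon 7: ATC Ile / ATT Ile — synonymous.
Codon 8: GGT Gly / GGT Gly — identical.
Nonsynonymous differences: 1.

1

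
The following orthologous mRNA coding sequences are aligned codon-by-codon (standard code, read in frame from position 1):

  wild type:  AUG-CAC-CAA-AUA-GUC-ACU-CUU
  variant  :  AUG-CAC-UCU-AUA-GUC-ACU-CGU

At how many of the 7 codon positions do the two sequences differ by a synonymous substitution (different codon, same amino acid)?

Codon 1: AUG Met / AUG Met — identical.
Codon 2: CAC His / CAC His — identical.
Codon 3: CAA Gln / UCU Ser — nonsynonymous.
Codon 4: AUA Ile / AUA Ile — identical.
Codon 5: GUC Val / GUC Val — identical.
Codon 6: ACU Thr / ACU Thr — identical.
Codon 7: CUU Leu / CGU Arg — nonsynonymous.
Synonymous differences: 0.

0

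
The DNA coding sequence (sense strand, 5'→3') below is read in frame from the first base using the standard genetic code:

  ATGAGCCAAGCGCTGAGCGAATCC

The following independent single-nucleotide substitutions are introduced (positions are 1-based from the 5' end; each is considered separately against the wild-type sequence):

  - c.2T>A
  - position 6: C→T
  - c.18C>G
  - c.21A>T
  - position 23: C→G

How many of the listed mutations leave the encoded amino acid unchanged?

Codon 1: ATG (Met) → AAG (Lys) — missense.
Codon 2: AGC (Ser) → AGT (Ser) — synonymous.
Codon 6: AGC (Ser) → AGG (Arg) — missense.
Codon 7: GAA (Glu) → GAT (Asp) — missense.
Codon 8: TCC (Ser) → TGC (Cys) — missense.
Synonymous: 1 of 5.

1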